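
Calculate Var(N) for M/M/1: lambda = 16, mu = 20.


rho = 16/20; Var(N) = rho/(1-rho)^2 = 20.0

20.0


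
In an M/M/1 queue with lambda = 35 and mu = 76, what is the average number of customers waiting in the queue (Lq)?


rho = 35/76; Lq = rho^2/(1-rho) = 0.39

0.39


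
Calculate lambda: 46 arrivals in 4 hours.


lambda = total arrivals / time = 46 / 4 = 11.5 per hour

11.5 per hour


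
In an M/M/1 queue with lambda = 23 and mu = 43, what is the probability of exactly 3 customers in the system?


rho = 23/43; P(n) = (1-rho)*rho^n = (1-23/43)*(23/43)^3 = 0.0712

0.0712


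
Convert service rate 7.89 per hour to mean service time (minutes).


Mean service time = 60/mu = 60/7.89 = 7.6 minutes

7.6 minutes


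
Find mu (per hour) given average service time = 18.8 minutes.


mu = 60 / avg_service_time = 60 / 18.8 = 3.19 per hour

3.19 per hour


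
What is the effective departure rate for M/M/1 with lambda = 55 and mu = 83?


For a stable queue (lambda < mu), throughput = lambda = 55 per hour

55 per hour


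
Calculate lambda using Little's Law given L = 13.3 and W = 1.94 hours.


lambda = L / W = 13.3 / 1.94 = 6.86 per hour

6.86 per hour


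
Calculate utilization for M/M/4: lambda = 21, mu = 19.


rho = lambda/(c*mu) = 21/(4*19) = 0.2763

0.2763


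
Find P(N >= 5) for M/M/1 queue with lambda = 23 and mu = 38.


P(N >= 5) = rho^5 = (23/38)^5 = 0.0812

0.0812


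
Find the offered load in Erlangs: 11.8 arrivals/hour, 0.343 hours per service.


Offered load a = lambda * E[S] = 11.8 * 0.343 = 4.05 Erlangs

4.05 Erlangs


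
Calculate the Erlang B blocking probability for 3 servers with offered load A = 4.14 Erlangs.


B(N,A) = (A^N/N!) / sum(A^k/k!, k=0..N) with N=3, A=4.14 = 0.4631

0.4631


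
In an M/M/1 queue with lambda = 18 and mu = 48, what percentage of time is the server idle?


Idle fraction = (1 - rho) * 100 = (1 - 18/48) * 100 = 62.5%

62.5%


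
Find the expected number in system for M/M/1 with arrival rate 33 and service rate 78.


rho = 33/78; L = rho/(1-rho) = 0.73

0.73


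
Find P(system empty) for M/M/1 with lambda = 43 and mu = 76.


P0 = 1 - rho = 1 - 43/76 = 0.4342

0.4342


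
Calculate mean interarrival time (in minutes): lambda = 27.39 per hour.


Mean interarrival time = 60/lambda = 60/27.39 = 2.19 minutes

2.19 minutes


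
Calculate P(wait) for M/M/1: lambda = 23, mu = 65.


P(wait) = rho = lambda/mu = 23/65 = 0.3538

0.3538


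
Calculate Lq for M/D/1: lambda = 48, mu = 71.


M/D/1: Lq = rho^2 / (2*(1-rho)) where rho = 48/71; Lq = 0.71

0.71


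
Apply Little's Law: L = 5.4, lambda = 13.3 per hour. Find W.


W = L / lambda = 5.4 / 13.3 = 0.406 hours

0.406 hours


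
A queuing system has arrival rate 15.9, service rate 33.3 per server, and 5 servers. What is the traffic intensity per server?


rho = lambda / (c * mu) = 15.9 / (5 * 33.3) = 0.0955

0.0955


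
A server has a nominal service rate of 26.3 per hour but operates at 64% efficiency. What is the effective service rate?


Effective rate = mu * efficiency = 26.3 * 0.64 = 16.83 per hour

16.83 per hour


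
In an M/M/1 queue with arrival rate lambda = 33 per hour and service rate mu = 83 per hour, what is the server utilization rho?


rho = lambda/mu = 33/83 = 0.3976

0.3976


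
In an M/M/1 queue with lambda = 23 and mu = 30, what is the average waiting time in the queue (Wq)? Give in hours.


rho = 23/30; Wq = rho/(mu - lambda) = 0.1095 hours

0.1095 hours


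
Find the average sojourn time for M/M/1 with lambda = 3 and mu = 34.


W = 1/(mu - lambda) = 1/(34 - 3) = 0.0323 hours

0.0323 hours


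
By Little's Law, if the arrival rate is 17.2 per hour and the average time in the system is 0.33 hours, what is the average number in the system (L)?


L = lambda * W = 17.2 * 0.33 = 5.68

5.68


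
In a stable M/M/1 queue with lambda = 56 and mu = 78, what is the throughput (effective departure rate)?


For a stable queue (lambda < mu), throughput = lambda = 56 per hour

56 per hour


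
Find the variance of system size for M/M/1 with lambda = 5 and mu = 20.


rho = 5/20; Var(N) = rho/(1-rho)^2 = 0.44

0.44


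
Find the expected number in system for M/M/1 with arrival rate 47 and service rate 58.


rho = 47/58; L = rho/(1-rho) = 4.27

4.27


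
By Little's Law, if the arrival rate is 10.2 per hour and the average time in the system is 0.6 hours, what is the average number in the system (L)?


L = lambda * W = 10.2 * 0.6 = 6.12

6.12


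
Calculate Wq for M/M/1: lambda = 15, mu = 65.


rho = 15/65; Wq = rho/(mu - lambda) = 0.0046 hours

0.0046 hours


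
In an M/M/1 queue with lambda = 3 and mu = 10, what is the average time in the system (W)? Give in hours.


W = 1/(mu - lambda) = 1/(10 - 3) = 0.1429 hours

0.1429 hours


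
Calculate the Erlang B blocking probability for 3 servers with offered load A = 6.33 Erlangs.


B(N,A) = (A^N/N!) / sum(A^k/k!, k=0..N) with N=3, A=6.33 = 0.607

0.607


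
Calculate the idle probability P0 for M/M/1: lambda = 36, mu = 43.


P0 = 1 - rho = 1 - 36/43 = 0.1628

0.1628


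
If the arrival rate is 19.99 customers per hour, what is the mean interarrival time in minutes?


Mean interarrival time = 60/lambda = 60/19.99 = 3.0 minutes

3.0 minutes


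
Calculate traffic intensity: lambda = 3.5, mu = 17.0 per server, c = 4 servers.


rho = lambda / (c * mu) = 3.5 / (4 * 17.0) = 0.0515

0.0515


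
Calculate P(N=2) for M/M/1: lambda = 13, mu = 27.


rho = 13/27; P(n) = (1-rho)*rho^n = (1-13/27)*(13/27)^2 = 0.1202

0.1202


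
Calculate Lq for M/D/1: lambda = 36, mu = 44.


M/D/1: Lq = rho^2 / (2*(1-rho)) where rho = 36/44; Lq = 1.84

1.84


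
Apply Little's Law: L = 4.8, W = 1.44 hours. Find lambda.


lambda = L / W = 4.8 / 1.44 = 3.33 per hour

3.33 per hour


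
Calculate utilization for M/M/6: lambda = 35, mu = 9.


rho = lambda/(c*mu) = 35/(6*9) = 0.6481

0.6481


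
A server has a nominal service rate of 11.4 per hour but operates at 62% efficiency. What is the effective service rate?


Effective rate = mu * efficiency = 11.4 * 0.62 = 7.07 per hour

7.07 per hour


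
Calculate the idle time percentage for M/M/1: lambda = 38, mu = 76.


Idle fraction = (1 - rho) * 100 = (1 - 38/76) * 100 = 50.0%

50.0%


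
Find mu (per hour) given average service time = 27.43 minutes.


mu = 60 / avg_service_time = 60 / 27.43 = 2.19 per hour

2.19 per hour


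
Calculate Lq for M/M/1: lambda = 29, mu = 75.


rho = 29/75; Lq = rho^2/(1-rho) = 0.24

0.24


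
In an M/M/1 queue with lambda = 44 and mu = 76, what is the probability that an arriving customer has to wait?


P(wait) = rho = lambda/mu = 44/76 = 0.5789

0.5789


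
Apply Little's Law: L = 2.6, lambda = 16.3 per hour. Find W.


W = L / lambda = 2.6 / 16.3 = 0.1595 hours

0.1595 hours


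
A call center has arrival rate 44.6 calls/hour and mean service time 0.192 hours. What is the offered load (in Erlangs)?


Offered load a = lambda * E[S] = 44.6 * 0.192 = 8.56 Erlangs

8.56 Erlangs


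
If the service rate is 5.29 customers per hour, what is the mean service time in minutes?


Mean service time = 60/mu = 60/5.29 = 11.34 minutes

11.34 minutes


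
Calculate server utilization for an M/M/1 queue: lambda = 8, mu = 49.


rho = lambda/mu = 8/49 = 0.1633

0.1633


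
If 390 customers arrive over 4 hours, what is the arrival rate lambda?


lambda = total arrivals / time = 390 / 4 = 97.5 per hour

97.5 per hour


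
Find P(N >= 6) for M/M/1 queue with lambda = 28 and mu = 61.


P(N >= 6) = rho^6 = (28/61)^6 = 0.0094

0.0094


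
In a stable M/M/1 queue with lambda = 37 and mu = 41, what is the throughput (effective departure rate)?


For a stable queue (lambda < mu), throughput = lambda = 37 per hour

37 per hour


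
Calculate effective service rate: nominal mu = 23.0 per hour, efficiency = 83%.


Effective rate = mu * efficiency = 23.0 * 0.83 = 19.09 per hour

19.09 per hour


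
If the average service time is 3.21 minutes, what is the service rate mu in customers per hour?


mu = 60 / avg_service_time = 60 / 3.21 = 18.69 per hour

18.69 per hour


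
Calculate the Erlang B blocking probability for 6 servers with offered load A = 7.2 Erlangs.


B(N,A) = (A^N/N!) / sum(A^k/k!, k=0..N) with N=6, A=7.2 = 0.3437

0.3437


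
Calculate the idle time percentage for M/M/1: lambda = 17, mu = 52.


Idle fraction = (1 - rho) * 100 = (1 - 17/52) * 100 = 67.3%

67.3%


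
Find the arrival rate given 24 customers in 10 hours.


lambda = total arrivals / time = 24 / 10 = 2.4 per hour

2.4 per hour


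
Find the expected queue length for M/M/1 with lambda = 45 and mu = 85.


rho = 45/85; Lq = rho^2/(1-rho) = 0.6

0.6


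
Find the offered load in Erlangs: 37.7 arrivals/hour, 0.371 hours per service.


Offered load a = lambda * E[S] = 37.7 * 0.371 = 13.99 Erlangs

13.99 Erlangs


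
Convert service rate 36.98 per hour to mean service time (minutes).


Mean service time = 60/mu = 60/36.98 = 1.62 minutes

1.62 minutes


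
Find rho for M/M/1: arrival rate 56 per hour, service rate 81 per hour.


rho = lambda/mu = 56/81 = 0.6914

0.6914


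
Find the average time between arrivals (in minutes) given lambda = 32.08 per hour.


Mean interarrival time = 60/lambda = 60/32.08 = 1.87 minutes

1.87 minutes


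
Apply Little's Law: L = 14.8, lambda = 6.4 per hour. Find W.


W = L / lambda = 14.8 / 6.4 = 2.3125 hours

2.3125 hours


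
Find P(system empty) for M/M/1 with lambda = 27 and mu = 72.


P0 = 1 - rho = 1 - 27/72 = 0.625

0.625


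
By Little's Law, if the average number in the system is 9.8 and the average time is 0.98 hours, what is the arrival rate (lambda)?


lambda = L / W = 9.8 / 0.98 = 10.0 per hour

10.0 per hour


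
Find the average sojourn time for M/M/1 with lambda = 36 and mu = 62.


W = 1/(mu - lambda) = 1/(62 - 36) = 0.0385 hours

0.0385 hours


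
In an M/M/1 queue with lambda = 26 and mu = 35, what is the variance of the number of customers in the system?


rho = 26/35; Var(N) = rho/(1-rho)^2 = 11.23

11.23


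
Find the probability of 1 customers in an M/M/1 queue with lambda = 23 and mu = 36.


rho = 23/36; P(n) = (1-rho)*rho^n = (1-23/36)*(23/36)^1 = 0.2307

0.2307


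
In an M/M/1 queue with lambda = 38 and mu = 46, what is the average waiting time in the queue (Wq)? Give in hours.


rho = 38/46; Wq = rho/(mu - lambda) = 0.1033 hours

0.1033 hours


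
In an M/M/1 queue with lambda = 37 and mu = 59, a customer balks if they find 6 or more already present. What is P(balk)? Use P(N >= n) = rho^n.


P(N >= 6) = rho^6 = (37/59)^6 = 0.0608

0.0608


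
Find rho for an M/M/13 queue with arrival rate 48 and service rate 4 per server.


rho = lambda/(c*mu) = 48/(13*4) = 0.9231

0.9231


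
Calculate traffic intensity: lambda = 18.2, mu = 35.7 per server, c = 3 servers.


rho = lambda / (c * mu) = 18.2 / (3 * 35.7) = 0.1699

0.1699


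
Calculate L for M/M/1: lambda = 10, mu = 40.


rho = 10/40; L = rho/(1-rho) = 0.33

0.33


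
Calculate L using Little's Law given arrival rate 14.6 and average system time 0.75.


L = lambda * W = 14.6 * 0.75 = 10.95

10.95


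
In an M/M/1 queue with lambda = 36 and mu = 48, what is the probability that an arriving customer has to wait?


P(wait) = rho = lambda/mu = 36/48 = 0.75

0.75


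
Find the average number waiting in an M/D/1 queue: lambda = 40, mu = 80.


M/D/1: Lq = rho^2 / (2*(1-rho)) where rho = 40/80; Lq = 0.25

0.25


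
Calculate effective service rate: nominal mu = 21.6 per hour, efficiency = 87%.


Effective rate = mu * efficiency = 21.6 * 0.87 = 18.79 per hour

18.79 per hour


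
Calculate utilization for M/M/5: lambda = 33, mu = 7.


rho = lambda/(c*mu) = 33/(5*7) = 0.9429

0.9429


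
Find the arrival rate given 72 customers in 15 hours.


lambda = total arrivals / time = 72 / 15 = 4.8 per hour

4.8 per hour


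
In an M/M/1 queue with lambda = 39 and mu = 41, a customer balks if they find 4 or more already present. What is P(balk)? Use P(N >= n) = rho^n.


P(N >= 4) = rho^4 = (39/41)^4 = 0.8187

0.8187


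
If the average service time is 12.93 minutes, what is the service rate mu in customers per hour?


mu = 60 / avg_service_time = 60 / 12.93 = 4.64 per hour

4.64 per hour


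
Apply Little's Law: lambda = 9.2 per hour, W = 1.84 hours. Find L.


L = lambda * W = 9.2 * 1.84 = 16.93

16.93


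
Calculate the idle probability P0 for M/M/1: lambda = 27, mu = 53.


P0 = 1 - rho = 1 - 27/53 = 0.4906

0.4906


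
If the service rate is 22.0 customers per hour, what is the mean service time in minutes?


Mean service time = 60/mu = 60/22.0 = 2.73 minutes

2.73 minutes


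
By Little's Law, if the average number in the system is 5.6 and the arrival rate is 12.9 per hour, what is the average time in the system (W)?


W = L / lambda = 5.6 / 12.9 = 0.4341 hours

0.4341 hours


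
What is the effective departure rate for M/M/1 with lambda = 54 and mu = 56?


For a stable queue (lambda < mu), throughput = lambda = 54 per hour

54 per hour


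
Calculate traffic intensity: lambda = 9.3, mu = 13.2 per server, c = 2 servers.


rho = lambda / (c * mu) = 9.3 / (2 * 13.2) = 0.3523

0.3523


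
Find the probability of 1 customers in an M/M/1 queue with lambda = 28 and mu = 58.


rho = 28/58; P(n) = (1-rho)*rho^n = (1-28/58)*(28/58)^1 = 0.2497

0.2497


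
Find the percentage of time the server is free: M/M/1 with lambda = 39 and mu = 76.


Idle fraction = (1 - rho) * 100 = (1 - 39/76) * 100 = 48.7%

48.7%


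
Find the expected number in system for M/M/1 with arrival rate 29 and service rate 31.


rho = 29/31; L = rho/(1-rho) = 14.5

14.5


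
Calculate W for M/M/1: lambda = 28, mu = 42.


W = 1/(mu - lambda) = 1/(42 - 28) = 0.0714 hours

0.0714 hours


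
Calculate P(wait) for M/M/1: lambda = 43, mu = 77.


P(wait) = rho = lambda/mu = 43/77 = 0.5584

0.5584


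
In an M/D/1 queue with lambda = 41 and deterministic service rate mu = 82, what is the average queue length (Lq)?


M/D/1: Lq = rho^2 / (2*(1-rho)) where rho = 41/82; Lq = 0.25

0.25


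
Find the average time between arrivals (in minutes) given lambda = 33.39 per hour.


Mean interarrival time = 60/lambda = 60/33.39 = 1.8 minutes

1.8 minutes


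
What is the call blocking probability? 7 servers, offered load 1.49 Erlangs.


B(N,A) = (A^N/N!) / sum(A^k/k!, k=0..N) with N=7, A=1.49 = 0.0007

0.0007


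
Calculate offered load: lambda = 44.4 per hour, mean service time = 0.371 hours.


Offered load a = lambda * E[S] = 44.4 * 0.371 = 16.47 Erlangs

16.47 Erlangs


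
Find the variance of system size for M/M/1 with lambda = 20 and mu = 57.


rho = 20/57; Var(N) = rho/(1-rho)^2 = 0.83

0.83


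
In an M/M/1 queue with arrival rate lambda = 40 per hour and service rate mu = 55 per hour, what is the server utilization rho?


rho = lambda/mu = 40/55 = 0.7273

0.7273


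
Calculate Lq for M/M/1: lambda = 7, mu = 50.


rho = 7/50; Lq = rho^2/(1-rho) = 0.02

0.02


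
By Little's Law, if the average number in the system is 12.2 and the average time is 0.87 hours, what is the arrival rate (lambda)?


lambda = L / W = 12.2 / 0.87 = 14.02 per hour

14.02 per hour


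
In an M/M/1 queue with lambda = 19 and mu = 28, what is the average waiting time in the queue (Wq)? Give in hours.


rho = 19/28; Wq = rho/(mu - lambda) = 0.0754 hours

0.0754 hours


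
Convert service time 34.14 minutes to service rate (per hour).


mu = 60 / avg_service_time = 60 / 34.14 = 1.76 per hour

1.76 per hour


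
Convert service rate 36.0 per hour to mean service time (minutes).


Mean service time = 60/mu = 60/36.0 = 1.67 minutes

1.67 minutes


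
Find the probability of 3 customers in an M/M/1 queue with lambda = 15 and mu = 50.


rho = 15/50; P(n) = (1-rho)*rho^n = (1-15/50)*(15/50)^3 = 0.0189

0.0189


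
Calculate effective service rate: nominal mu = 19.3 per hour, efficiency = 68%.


Effective rate = mu * efficiency = 19.3 * 0.68 = 13.12 per hour

13.12 per hour


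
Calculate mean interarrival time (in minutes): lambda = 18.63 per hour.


Mean interarrival time = 60/lambda = 60/18.63 = 3.22 minutes

3.22 minutes


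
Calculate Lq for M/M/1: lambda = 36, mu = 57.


rho = 36/57; Lq = rho^2/(1-rho) = 1.08

1.08


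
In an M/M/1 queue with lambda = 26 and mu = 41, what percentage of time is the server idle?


Idle fraction = (1 - rho) * 100 = (1 - 26/41) * 100 = 36.6%

36.6%


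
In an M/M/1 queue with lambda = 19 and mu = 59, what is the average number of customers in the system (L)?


rho = 19/59; L = rho/(1-rho) = 0.48

0.48


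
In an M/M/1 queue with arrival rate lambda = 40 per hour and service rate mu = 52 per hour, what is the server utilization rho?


rho = lambda/mu = 40/52 = 0.7692

0.7692


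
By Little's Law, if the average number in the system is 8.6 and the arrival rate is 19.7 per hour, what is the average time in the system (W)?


W = L / lambda = 8.6 / 19.7 = 0.4365 hours

0.4365 hours


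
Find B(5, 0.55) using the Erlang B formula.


B(N,A) = (A^N/N!) / sum(A^k/k!, k=0..N) with N=5, A=0.55 = 0.0002

0.0002


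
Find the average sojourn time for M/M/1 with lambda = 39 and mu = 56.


W = 1/(mu - lambda) = 1/(56 - 39) = 0.0588 hours

0.0588 hours


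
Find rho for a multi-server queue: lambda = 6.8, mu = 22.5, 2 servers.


rho = lambda / (c * mu) = 6.8 / (2 * 22.5) = 0.1511

0.1511


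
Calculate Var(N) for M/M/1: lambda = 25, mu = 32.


rho = 25/32; Var(N) = rho/(1-rho)^2 = 16.33

16.33


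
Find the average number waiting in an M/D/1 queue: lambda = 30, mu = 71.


M/D/1: Lq = rho^2 / (2*(1-rho)) where rho = 30/71; Lq = 0.15

0.15


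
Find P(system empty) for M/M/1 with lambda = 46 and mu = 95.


P0 = 1 - rho = 1 - 46/95 = 0.5158

0.5158


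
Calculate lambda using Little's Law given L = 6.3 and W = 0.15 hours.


lambda = L / W = 6.3 / 0.15 = 42.0 per hour

42.0 per hour


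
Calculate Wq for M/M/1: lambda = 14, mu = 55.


rho = 14/55; Wq = rho/(mu - lambda) = 0.0062 hours

0.0062 hours


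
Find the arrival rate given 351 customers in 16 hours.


lambda = total arrivals / time = 351 / 16 = 21.94 per hour

21.94 per hour


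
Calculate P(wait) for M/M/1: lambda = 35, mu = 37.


P(wait) = rho = lambda/mu = 35/37 = 0.9459

0.9459


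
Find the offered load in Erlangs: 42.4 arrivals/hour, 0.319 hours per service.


Offered load a = lambda * E[S] = 42.4 * 0.319 = 13.53 Erlangs

13.53 Erlangs


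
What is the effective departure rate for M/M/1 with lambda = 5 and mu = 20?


For a stable queue (lambda < mu), throughput = lambda = 5 per hour

5 per hour


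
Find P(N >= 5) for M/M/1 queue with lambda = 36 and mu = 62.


P(N >= 5) = rho^5 = (36/62)^5 = 0.066

0.066


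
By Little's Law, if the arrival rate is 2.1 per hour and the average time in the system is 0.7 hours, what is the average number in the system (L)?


L = lambda * W = 2.1 * 0.7 = 1.47

1.47


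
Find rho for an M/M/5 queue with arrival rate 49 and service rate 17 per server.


rho = lambda/(c*mu) = 49/(5*17) = 0.5765

0.5765


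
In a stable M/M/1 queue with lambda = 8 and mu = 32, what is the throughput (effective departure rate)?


For a stable queue (lambda < mu), throughput = lambda = 8 per hour

8 per hour


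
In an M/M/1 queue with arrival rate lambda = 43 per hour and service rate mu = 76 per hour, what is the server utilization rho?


rho = lambda/mu = 43/76 = 0.5658

0.5658


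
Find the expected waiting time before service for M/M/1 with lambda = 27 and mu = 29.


rho = 27/29; Wq = rho/(mu - lambda) = 0.4655 hours

0.4655 hours


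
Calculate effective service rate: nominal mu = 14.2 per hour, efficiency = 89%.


Effective rate = mu * efficiency = 14.2 * 0.89 = 12.64 per hour

12.64 per hour


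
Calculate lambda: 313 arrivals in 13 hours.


lambda = total arrivals / time = 313 / 13 = 24.08 per hour

24.08 per hour


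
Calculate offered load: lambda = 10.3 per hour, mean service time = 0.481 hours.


Offered load a = lambda * E[S] = 10.3 * 0.481 = 4.95 Erlangs

4.95 Erlangs


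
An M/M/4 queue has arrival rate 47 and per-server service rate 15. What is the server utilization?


rho = lambda/(c*mu) = 47/(4*15) = 0.7833

0.7833


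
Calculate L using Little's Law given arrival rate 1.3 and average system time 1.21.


L = lambda * W = 1.3 * 1.21 = 1.57

1.57


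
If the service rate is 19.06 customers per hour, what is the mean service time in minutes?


Mean service time = 60/mu = 60/19.06 = 3.15 minutes

3.15 minutes


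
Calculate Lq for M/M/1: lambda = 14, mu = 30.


rho = 14/30; Lq = rho^2/(1-rho) = 0.41

0.41


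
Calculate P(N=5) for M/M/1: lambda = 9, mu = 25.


rho = 9/25; P(n) = (1-rho)*rho^n = (1-9/25)*(9/25)^5 = 0.0039

0.0039


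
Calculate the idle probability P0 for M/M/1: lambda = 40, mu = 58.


P0 = 1 - rho = 1 - 40/58 = 0.3103

0.3103


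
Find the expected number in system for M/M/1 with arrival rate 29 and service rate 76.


rho = 29/76; L = rho/(1-rho) = 0.62

0.62


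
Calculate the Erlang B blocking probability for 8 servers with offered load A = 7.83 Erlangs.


B(N,A) = (A^N/N!) / sum(A^k/k!, k=0..N) with N=8, A=7.83 = 0.2261

0.2261


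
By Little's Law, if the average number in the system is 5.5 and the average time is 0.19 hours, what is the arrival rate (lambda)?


lambda = L / W = 5.5 / 0.19 = 28.95 per hour

28.95 per hour


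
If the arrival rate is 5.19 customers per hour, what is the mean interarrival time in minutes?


Mean interarrival time = 60/lambda = 60/5.19 = 11.56 minutes

11.56 minutes


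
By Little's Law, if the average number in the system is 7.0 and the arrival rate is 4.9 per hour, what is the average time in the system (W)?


W = L / lambda = 7.0 / 4.9 = 1.4286 hours

1.4286 hours


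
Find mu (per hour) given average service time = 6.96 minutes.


mu = 60 / avg_service_time = 60 / 6.96 = 8.62 per hour

8.62 per hour


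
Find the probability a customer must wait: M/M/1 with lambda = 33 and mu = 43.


P(wait) = rho = lambda/mu = 33/43 = 0.7674

0.7674


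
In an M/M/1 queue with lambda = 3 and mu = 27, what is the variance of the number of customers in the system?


rho = 3/27; Var(N) = rho/(1-rho)^2 = 0.14

0.14


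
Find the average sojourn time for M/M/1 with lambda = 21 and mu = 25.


W = 1/(mu - lambda) = 1/(25 - 21) = 0.25 hours

0.25 hours


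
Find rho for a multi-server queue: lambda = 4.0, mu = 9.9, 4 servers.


rho = lambda / (c * mu) = 4.0 / (4 * 9.9) = 0.101

0.101


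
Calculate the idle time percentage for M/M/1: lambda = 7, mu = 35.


Idle fraction = (1 - rho) * 100 = (1 - 7/35) * 100 = 80.0%

80.0%


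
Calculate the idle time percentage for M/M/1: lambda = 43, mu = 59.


Idle fraction = (1 - rho) * 100 = (1 - 43/59) * 100 = 27.1%

27.1%


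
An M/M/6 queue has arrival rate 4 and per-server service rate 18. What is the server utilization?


rho = lambda/(c*mu) = 4/(6*18) = 0.037

0.037


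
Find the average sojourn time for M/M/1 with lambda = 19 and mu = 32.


W = 1/(mu - lambda) = 1/(32 - 19) = 0.0769 hours

0.0769 hours


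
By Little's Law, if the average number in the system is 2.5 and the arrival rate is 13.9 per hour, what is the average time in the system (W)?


W = L / lambda = 2.5 / 13.9 = 0.1799 hours

0.1799 hours


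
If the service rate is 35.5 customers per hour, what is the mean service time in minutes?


Mean service time = 60/mu = 60/35.5 = 1.69 minutes

1.69 minutes


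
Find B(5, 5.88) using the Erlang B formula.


B(N,A) = (A^N/N!) / sum(A^k/k!, k=0..N) with N=5, A=5.88 = 0.3519

0.3519


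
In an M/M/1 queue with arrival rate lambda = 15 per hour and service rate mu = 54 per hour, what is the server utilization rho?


rho = lambda/mu = 15/54 = 0.2778

0.2778


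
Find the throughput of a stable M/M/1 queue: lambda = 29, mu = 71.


For a stable queue (lambda < mu), throughput = lambda = 29 per hour

29 per hour


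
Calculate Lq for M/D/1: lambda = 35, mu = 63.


M/D/1: Lq = rho^2 / (2*(1-rho)) where rho = 35/63; Lq = 0.35

0.35


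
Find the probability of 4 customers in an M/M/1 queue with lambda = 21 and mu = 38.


rho = 21/38; P(n) = (1-rho)*rho^n = (1-21/38)*(21/38)^4 = 0.0417

0.0417


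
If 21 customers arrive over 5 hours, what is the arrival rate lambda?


lambda = total arrivals / time = 21 / 5 = 4.2 per hour

4.2 per hour


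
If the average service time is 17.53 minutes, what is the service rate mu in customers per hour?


mu = 60 / avg_service_time = 60 / 17.53 = 3.42 per hour

3.42 per hour


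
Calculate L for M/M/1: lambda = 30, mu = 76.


rho = 30/76; L = rho/(1-rho) = 0.65

0.65


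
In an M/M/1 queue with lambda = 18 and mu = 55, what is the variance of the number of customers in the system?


rho = 18/55; Var(N) = rho/(1-rho)^2 = 0.72

0.72


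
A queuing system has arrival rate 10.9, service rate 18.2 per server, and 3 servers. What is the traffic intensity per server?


rho = lambda / (c * mu) = 10.9 / (3 * 18.2) = 0.1996

0.1996


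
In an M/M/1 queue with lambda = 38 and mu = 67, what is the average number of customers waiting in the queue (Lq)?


rho = 38/67; Lq = rho^2/(1-rho) = 0.74

0.74


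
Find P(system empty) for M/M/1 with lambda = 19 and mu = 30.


P0 = 1 - rho = 1 - 19/30 = 0.3667

0.3667


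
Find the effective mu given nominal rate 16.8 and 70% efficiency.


Effective rate = mu * efficiency = 16.8 * 0.7 = 11.76 per hour

11.76 per hour


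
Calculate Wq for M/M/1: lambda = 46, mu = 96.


rho = 46/96; Wq = rho/(mu - lambda) = 0.0096 hours

0.0096 hours


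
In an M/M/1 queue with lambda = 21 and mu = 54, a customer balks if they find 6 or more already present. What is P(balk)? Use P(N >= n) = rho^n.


P(N >= 6) = rho^6 = (21/54)^6 = 0.0035

0.0035


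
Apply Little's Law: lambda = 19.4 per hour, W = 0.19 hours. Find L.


L = lambda * W = 19.4 * 0.19 = 3.69

3.69


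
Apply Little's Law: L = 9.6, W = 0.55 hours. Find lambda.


lambda = L / W = 9.6 / 0.55 = 17.45 per hour

17.45 per hour


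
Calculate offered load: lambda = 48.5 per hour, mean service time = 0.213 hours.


Offered load a = lambda * E[S] = 48.5 * 0.213 = 10.33 Erlangs

10.33 Erlangs


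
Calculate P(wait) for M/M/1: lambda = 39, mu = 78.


P(wait) = rho = lambda/mu = 39/78 = 0.5

0.5


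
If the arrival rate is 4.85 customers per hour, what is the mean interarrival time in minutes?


Mean interarrival time = 60/lambda = 60/4.85 = 12.37 minutes

12.37 minutes


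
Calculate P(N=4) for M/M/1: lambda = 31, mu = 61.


rho = 31/61; P(n) = (1-rho)*rho^n = (1-31/61)*(31/61)^4 = 0.0328

0.0328


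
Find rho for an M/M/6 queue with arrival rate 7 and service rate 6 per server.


rho = lambda/(c*mu) = 7/(6*6) = 0.1944

0.1944


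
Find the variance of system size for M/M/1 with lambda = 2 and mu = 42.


rho = 2/42; Var(N) = rho/(1-rho)^2 = 0.05

0.05


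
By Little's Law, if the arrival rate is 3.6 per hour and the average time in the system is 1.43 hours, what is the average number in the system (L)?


L = lambda * W = 3.6 * 1.43 = 5.15

5.15


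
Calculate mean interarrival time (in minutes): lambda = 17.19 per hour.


Mean interarrival time = 60/lambda = 60/17.19 = 3.49 minutes

3.49 minutes


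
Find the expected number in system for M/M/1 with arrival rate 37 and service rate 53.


rho = 37/53; L = rho/(1-rho) = 2.31

2.31


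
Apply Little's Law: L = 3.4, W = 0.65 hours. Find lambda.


lambda = L / W = 3.4 / 0.65 = 5.23 per hour

5.23 per hour


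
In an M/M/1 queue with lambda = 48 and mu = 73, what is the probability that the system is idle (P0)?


P0 = 1 - rho = 1 - 48/73 = 0.3425

0.3425


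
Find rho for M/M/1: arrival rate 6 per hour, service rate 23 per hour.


rho = lambda/mu = 6/23 = 0.2609

0.2609


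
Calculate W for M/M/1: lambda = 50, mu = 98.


W = 1/(mu - lambda) = 1/(98 - 50) = 0.0208 hours

0.0208 hours


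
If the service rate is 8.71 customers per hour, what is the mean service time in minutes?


Mean service time = 60/mu = 60/8.71 = 6.89 minutes

6.89 minutes


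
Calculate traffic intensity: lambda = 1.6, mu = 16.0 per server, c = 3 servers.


rho = lambda / (c * mu) = 1.6 / (3 * 16.0) = 0.0333

0.0333


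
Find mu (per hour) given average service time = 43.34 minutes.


mu = 60 / avg_service_time = 60 / 43.34 = 1.38 per hour

1.38 per hour


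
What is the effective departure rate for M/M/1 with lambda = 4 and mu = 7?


For a stable queue (lambda < mu), throughput = lambda = 4 per hour

4 per hour


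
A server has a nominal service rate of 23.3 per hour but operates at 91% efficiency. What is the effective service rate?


Effective rate = mu * efficiency = 23.3 * 0.91 = 21.2 per hour

21.2 per hour


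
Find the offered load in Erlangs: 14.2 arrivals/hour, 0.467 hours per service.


Offered load a = lambda * E[S] = 14.2 * 0.467 = 6.63 Erlangs

6.63 Erlangs


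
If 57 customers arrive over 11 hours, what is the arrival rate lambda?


lambda = total arrivals / time = 57 / 11 = 5.18 per hour

5.18 per hour


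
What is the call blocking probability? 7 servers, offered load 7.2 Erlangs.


B(N,A) = (A^N/N!) / sum(A^k/k!, k=0..N) with N=7, A=7.2 = 0.2612

0.2612


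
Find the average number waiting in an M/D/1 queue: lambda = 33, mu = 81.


M/D/1: Lq = rho^2 / (2*(1-rho)) where rho = 33/81; Lq = 0.14

0.14


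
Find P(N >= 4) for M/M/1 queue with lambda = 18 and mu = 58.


P(N >= 4) = rho^4 = (18/58)^4 = 0.0093

0.0093


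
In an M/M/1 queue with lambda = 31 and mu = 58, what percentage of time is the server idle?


Idle fraction = (1 - rho) * 100 = (1 - 31/58) * 100 = 46.6%

46.6%


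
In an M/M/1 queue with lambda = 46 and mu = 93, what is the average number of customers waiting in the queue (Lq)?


rho = 46/93; Lq = rho^2/(1-rho) = 0.48

0.48


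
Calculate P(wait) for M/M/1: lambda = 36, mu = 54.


P(wait) = rho = lambda/mu = 36/54 = 0.6667

0.6667


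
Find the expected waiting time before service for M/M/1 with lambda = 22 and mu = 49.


rho = 22/49; Wq = rho/(mu - lambda) = 0.0166 hours

0.0166 hours


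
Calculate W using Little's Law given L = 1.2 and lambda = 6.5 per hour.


W = L / lambda = 1.2 / 6.5 = 0.1846 hours

0.1846 hours


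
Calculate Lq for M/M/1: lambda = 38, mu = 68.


rho = 38/68; Lq = rho^2/(1-rho) = 0.71

0.71


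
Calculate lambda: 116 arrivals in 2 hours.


lambda = total arrivals / time = 116 / 2 = 58.0 per hour

58.0 per hour


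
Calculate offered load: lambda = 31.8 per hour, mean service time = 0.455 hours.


Offered load a = lambda * E[S] = 31.8 * 0.455 = 14.47 Erlangs

14.47 Erlangs


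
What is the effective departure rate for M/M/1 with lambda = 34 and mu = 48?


For a stable queue (lambda < mu), throughput = lambda = 34 per hour

34 per hour


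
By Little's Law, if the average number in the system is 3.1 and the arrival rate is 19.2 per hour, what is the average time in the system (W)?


W = L / lambda = 3.1 / 19.2 = 0.1615 hours

0.1615 hours


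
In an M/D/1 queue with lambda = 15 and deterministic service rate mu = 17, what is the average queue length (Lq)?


M/D/1: Lq = rho^2 / (2*(1-rho)) where rho = 15/17; Lq = 3.31

3.31


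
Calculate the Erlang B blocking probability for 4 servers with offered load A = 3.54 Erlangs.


B(N,A) = (A^N/N!) / sum(A^k/k!, k=0..N) with N=4, A=3.54 = 0.2645

0.2645


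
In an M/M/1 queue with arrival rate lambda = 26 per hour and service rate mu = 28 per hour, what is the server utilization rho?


rho = lambda/mu = 26/28 = 0.9286

0.9286


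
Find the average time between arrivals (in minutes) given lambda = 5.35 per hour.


Mean interarrival time = 60/lambda = 60/5.35 = 11.21 minutes

11.21 minutes


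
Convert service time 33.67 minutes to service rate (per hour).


mu = 60 / avg_service_time = 60 / 33.67 = 1.78 per hour

1.78 per hour


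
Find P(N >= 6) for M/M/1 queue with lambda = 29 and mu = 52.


P(N >= 6) = rho^6 = (29/52)^6 = 0.0301

0.0301


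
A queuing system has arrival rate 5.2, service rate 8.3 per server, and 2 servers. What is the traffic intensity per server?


rho = lambda / (c * mu) = 5.2 / (2 * 8.3) = 0.3133

0.3133


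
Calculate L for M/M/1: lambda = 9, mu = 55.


rho = 9/55; L = rho/(1-rho) = 0.2

0.2


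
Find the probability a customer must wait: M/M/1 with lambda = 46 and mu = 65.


P(wait) = rho = lambda/mu = 46/65 = 0.7077

0.7077


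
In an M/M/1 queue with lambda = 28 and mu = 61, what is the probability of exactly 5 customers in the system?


rho = 28/61; P(n) = (1-rho)*rho^n = (1-28/61)*(28/61)^5 = 0.011

0.011


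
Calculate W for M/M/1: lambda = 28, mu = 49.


W = 1/(mu - lambda) = 1/(49 - 28) = 0.0476 hours

0.0476 hours


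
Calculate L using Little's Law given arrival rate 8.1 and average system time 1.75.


L = lambda * W = 8.1 * 1.75 = 14.18

14.18


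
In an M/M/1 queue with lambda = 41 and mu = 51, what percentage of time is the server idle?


Idle fraction = (1 - rho) * 100 = (1 - 41/51) * 100 = 19.6%

19.6%


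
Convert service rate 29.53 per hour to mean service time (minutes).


Mean service time = 60/mu = 60/29.53 = 2.03 minutes

2.03 minutes


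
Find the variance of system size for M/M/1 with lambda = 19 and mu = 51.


rho = 19/51; Var(N) = rho/(1-rho)^2 = 0.95

0.95


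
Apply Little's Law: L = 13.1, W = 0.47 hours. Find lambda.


lambda = L / W = 13.1 / 0.47 = 27.87 per hour

27.87 per hour


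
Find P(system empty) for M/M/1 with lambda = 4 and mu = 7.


P0 = 1 - rho = 1 - 4/7 = 0.4286

0.4286


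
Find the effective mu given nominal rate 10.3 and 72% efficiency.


Effective rate = mu * efficiency = 10.3 * 0.72 = 7.42 per hour

7.42 per hour


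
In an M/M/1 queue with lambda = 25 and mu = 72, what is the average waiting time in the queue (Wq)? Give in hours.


rho = 25/72; Wq = rho/(mu - lambda) = 0.0074 hours

0.0074 hours


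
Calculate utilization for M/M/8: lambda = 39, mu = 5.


rho = lambda/(c*mu) = 39/(8*5) = 0.975

0.975


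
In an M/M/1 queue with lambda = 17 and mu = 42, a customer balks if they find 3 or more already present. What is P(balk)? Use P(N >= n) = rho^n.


P(N >= 3) = rho^3 = (17/42)^3 = 0.0663

0.0663


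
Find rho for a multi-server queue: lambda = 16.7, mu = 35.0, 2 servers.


rho = lambda / (c * mu) = 16.7 / (2 * 35.0) = 0.2386

0.2386


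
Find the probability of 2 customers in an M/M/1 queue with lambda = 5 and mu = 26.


rho = 5/26; P(n) = (1-rho)*rho^n = (1-5/26)*(5/26)^2 = 0.0299

0.0299


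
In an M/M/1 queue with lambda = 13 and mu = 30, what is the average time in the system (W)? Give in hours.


W = 1/(mu - lambda) = 1/(30 - 13) = 0.0588 hours

0.0588 hours


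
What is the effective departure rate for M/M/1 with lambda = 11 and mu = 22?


For a stable queue (lambda < mu), throughput = lambda = 11 per hour

11 per hour


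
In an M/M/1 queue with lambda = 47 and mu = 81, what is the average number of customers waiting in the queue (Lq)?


rho = 47/81; Lq = rho^2/(1-rho) = 0.8

0.8


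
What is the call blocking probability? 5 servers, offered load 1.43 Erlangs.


B(N,A) = (A^N/N!) / sum(A^k/k!, k=0..N) with N=5, A=1.43 = 0.012

0.012


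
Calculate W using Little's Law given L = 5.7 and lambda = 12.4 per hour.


W = L / lambda = 5.7 / 12.4 = 0.4597 hours

0.4597 hours


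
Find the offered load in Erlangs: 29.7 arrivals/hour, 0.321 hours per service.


Offered load a = lambda * E[S] = 29.7 * 0.321 = 9.53 Erlangs

9.53 Erlangs


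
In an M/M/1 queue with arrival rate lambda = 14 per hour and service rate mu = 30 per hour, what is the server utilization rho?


rho = lambda/mu = 14/30 = 0.4667

0.4667


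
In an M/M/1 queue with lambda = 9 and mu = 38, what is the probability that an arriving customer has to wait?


P(wait) = rho = lambda/mu = 9/38 = 0.2368

0.2368


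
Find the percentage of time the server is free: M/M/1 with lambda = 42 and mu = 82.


Idle fraction = (1 - rho) * 100 = (1 - 42/82) * 100 = 48.8%

48.8%


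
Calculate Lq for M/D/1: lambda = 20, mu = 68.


M/D/1: Lq = rho^2 / (2*(1-rho)) where rho = 20/68; Lq = 0.06

0.06


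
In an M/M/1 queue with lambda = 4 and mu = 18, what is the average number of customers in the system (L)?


rho = 4/18; L = rho/(1-rho) = 0.29

0.29


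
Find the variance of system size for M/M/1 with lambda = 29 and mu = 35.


rho = 29/35; Var(N) = rho/(1-rho)^2 = 28.19

28.19


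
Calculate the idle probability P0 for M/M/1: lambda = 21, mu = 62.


P0 = 1 - rho = 1 - 21/62 = 0.6613

0.6613


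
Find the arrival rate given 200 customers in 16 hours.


lambda = total arrivals / time = 200 / 16 = 12.5 per hour

12.5 per hour


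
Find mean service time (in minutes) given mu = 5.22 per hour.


Mean service time = 60/mu = 60/5.22 = 11.49 minutes

11.49 minutes


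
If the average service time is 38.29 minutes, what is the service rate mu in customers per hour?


mu = 60 / avg_service_time = 60 / 38.29 = 1.57 per hour

1.57 per hour


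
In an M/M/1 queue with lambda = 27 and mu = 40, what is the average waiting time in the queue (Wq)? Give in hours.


rho = 27/40; Wq = rho/(mu - lambda) = 0.0519 hours

0.0519 hours


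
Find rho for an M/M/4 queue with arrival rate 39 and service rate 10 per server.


rho = lambda/(c*mu) = 39/(4*10) = 0.975

0.975


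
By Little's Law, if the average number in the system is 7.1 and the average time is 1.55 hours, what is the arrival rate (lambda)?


lambda = L / W = 7.1 / 1.55 = 4.58 per hour

4.58 per hour


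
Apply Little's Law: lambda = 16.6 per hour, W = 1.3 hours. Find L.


L = lambda * W = 16.6 * 1.3 = 21.58

21.58


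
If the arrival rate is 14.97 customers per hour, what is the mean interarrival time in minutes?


Mean interarrival time = 60/lambda = 60/14.97 = 4.01 minutes

4.01 minutes


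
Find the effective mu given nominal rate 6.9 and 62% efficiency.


Effective rate = mu * efficiency = 6.9 * 0.62 = 4.28 per hour

4.28 per hour


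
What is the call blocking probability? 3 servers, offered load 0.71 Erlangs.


B(N,A) = (A^N/N!) / sum(A^k/k!, k=0..N) with N=3, A=0.71 = 0.0295

0.0295


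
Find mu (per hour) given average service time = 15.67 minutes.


mu = 60 / avg_service_time = 60 / 15.67 = 3.83 per hour

3.83 per hour


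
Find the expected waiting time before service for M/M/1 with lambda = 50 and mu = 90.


rho = 50/90; Wq = rho/(mu - lambda) = 0.0139 hours

0.0139 hours


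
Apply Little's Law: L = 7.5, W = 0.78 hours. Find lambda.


lambda = L / W = 7.5 / 0.78 = 9.62 per hour

9.62 per hour
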